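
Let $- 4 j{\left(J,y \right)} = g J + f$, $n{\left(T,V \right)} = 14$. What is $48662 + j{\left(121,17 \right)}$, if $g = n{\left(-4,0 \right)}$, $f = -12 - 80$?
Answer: $\frac{96523}{2} \approx 48262.0$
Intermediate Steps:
$f = -92$ ($f = -12 - 80 = -92$)
$g = 14$
$j{\left(J,y \right)} = 23 - \frac{7 J}{2}$ ($j{\left(J,y \right)} = - \frac{14 J - 92}{4} = - \frac{-92 + 14 J}{4} = 23 - \frac{7 J}{2}$)
$48662 + j{\left(121,17 \right)} = 48662 + \left(23 - \frac{847}{2}\right) = 48662 - \frac{801}{2} = \frac{96523}{2}$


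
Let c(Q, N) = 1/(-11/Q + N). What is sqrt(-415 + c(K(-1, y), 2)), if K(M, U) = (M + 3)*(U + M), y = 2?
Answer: 3*I*sqrt(2261)/7 ≈ 20.379*I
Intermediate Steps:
K(M, U) = (3 + M)*(M + U)
c(Q, N) = 1/(N - 11/Q)
sqrt(-415 + c(K(-1, y), 2)) = sqrt(-415 + ((-1)**2 + 3*(-1) + 3*2 - 1*2)/(-11 + 2*((-1)**2 + 3*(-1) + 3*2 - 1*2))) = sqrt(-415 + (1 - 3 + 6 - 2)/(-11 + 2*(1 - 3 + 6 - 2))) = sqrt(-415 + 2/(-11 + 2*2)) = sqrt(-415 + 2/(-11 + 4)) = sqrt(-415 + 2/(-7)) = sqrt(-415 + 2*(-1/7)) = sqrt(-415 - 2/7) = sqrt(-2907/7) = 3*I*sqrt(2261)/7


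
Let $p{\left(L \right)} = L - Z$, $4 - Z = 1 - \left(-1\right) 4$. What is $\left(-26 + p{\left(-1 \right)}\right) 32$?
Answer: $-832$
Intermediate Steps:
$Z = -1$ ($Z = 4 - \left(1 - \left(-1\right) 4\right) = 4 - \left(1 - -4\right) = 4 - \left(1 + 4\right) = 4 - 5 = -1$)
$p{\left(L \right)} = 1 + L$ ($p{\left(L \right)} = L - -1 = L + 1 = 1 + L$)
$\left(-26 + p{\left(-1 \right)}\right) 32 = \left(-26 + \left(1 - 1\right)\right) 32 = \left(-26 + 0\right) 32 = \left(-26\right) 32 = -832$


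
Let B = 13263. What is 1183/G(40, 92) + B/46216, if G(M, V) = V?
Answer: 13973431/1062968 ≈ 13.146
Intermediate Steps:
1183/G(40, 92) + B/46216 = 1183/92 + 13263/46216 = 13973431/1062968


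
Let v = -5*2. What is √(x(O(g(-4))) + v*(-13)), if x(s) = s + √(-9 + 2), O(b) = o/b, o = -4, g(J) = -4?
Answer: √(131 + I*√7) ≈ 11.446 + 0.1156*I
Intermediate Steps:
v = -10
O(b) = -4/b
x(s) = s + I*√7 (x(s) = s + √(-7) = s + I*√7)
√(x(O(g(-4))) + v*(-13)) = √((-4/(-4) + I*√7) - 10*(-13)) = √((-4*(-¼) + I*√7) + 130) = √((1 + I*√7) + 130) = √(131 + I*√7)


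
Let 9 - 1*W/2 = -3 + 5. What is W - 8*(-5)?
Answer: 54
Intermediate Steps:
W = 14 (W = 18 - 2*(-3 + 5) = 18 - 2*2 = 18 - 4 = 14)
W - 8*(-5) = 14 - 8*(-5) = 14 + 40 = 54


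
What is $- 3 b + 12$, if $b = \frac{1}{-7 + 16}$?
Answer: $\frac{35}{3} \approx 11.667$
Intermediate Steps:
$b = \frac{1}{9} \approx 0.11111$
$- 3 b + 12 = \left(-3\right) \frac{1}{9} + 12 = - \frac{1}{3} + 12 = \frac{35}{3}$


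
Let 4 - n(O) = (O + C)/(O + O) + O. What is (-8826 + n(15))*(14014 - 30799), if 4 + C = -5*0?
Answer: 296670399/2 ≈ 1.4834e+8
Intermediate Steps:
C = -4 (C = -4 - 5*0 = -4 + 0 = -4)
n(O) = 4 - O - (-4 + O)/(2*O) (n(O) = 4 - ((O - 4)/(O + O) + O) = 4 - ((-4 + O)/((2*O)) + O) = 4 - ((-4 + O)*(1/(2*O)) + O) = 4 - ((-4 + O)/(2*O) + O) = 4 - (O + (-4 + O)/(2*O)) = 4 + (-O - (-4 + O)/(2*O)) = 4 - O - (-4 + O)/(2*O))
(-8826 + n(15))*(14014 - 30799) = (-8826 + (7/2 - 1*15 + 2/15))*(14014 - 30799) = (-8826 + (7/2 - 15 + 2*(1/15)))*(-16785) = (-8826 + (7/2 - 15 + 2/15))*(-16785) = (-8826 - 341/30)*(-16785) = -265121/30*(-16785) = 296670399/2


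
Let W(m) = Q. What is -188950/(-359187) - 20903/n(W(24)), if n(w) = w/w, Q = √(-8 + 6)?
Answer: -7507896911/359187 ≈ -20902.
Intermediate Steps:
Q = I*√2 (Q = √(-2) = I*√2 ≈ 1.4142*I)
W(m) = I*√2
n(w) = 1
-188950/(-359187) - 20903/n(W(24)) = -188950/(-359187) - 20903/1 = -188950*(-1/359187) - 20903*1 = 188950/359187 - 20903 = -7507896911/359187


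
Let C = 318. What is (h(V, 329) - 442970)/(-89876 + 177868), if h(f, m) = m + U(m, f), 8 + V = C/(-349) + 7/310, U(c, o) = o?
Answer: -47890291447/9519854480 ≈ -5.0306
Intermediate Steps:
V = -961657/108190 (V = -8 + (318/(-349) + 7/310) = -8 + (318*(-1/349) + 7*(1/310)) = -8 + (-318/349 + 7/310) = -8 - 96137/108190 = -961657/108190 ≈ -8.8886)
h(f, m) = f + m (h(f, m) = m + f = f + m)
(h(V, 329) - 442970)/(-89876 + 177868) = ((-961657/108190 + 329) - 442970)/(-89876 + 177868) = (34632853/108190 - 442970)/87992 = -47890291447/108190*1/87992 = -47890291447/9519854480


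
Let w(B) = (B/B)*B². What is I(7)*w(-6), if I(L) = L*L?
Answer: 1764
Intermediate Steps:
I(L) = L²
w(B) = B² (w(B) = 1*B² = B²)
I(7)*w(-6) = 7²*(-6)² = 49*36 = 1764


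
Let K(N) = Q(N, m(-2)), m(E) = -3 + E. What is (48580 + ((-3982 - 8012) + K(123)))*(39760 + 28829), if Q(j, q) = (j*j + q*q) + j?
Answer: 3557231307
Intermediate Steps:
Q(j, q) = j + j**2 + q**2 (Q(j, q) = (j**2 + q**2) + j = j + j**2 + q**2)
K(N) = 25 + N + N**2 (K(N) = N + N**2 + (-3 - 2)**2 = N + N**2 + (-5)**2 = N + N**2 + 25 = 25 + N + N**2)
(48580 + ((-3982 - 8012) + K(123)))*(39760 + 28829) = (48580 + ((-3982 - 8012) + (25 + 123 + 123**2)))*(39760 + 28829) = (48580 + (-11994 + (25 + 123 + 15129)))*68589 = (48580 + (-11994 + 15277))*68589 = (48580 + 3283)*68589 = 51863*68589 = 3557231307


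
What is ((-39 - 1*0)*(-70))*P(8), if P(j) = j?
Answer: 21840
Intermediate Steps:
((-39 - 1*0)*(-70))*P(8) = ((-39 - 1*0)*(-70))*8 = ((-39 + 0)*(-70))*8 = -39*(-70)*8 = 2730*8 = 21840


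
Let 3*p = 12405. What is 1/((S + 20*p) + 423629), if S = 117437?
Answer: 1/623766 ≈ 1.6032e-6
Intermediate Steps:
p = 4135 (p = (⅓)*12405 = 4135)
1/((S + 20*p) + 423629) = 1/((117437 + 20*4135) + 423629) = 1/((117437 + 82700) + 423629) = 1/(200137 + 423629) = 1/623766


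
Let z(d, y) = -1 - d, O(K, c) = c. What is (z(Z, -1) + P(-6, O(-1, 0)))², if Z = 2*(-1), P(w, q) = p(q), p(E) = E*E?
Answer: 1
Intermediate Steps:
p(E) = E²
P(w, q) = q²
Z = -2
(z(Z, -1) + P(-6, O(-1, 0)))² = ((-1 - 1*(-2)) + 0²)² = ((-1 + 2) + 0)² = (1 + 0)² = 1² = 1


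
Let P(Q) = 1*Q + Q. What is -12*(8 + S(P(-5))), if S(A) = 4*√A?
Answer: -96 - 48*I*√10 ≈ -96.0 - 151.79*I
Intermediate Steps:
P(Q) = 2*Q (P(Q) = Q + Q = 2*Q)
-12*(8 + S(P(-5))) = -12*(8 + 4*√(2*(-5))) = -12*(8 + 4*√(-10)) = -12*(8 + 4*(I*√10)) = -12*(8 + 4*I*√10) = -96 - 48*I*√10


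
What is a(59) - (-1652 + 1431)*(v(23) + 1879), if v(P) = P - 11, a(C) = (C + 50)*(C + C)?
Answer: 430773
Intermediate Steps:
a(C) = 2*C*(50 + C) (a(C) = (50 + C)*(2*C) = 2*C*(50 + C))
v(P) = -11 + P
a(59) - (-1652 + 1431)*(v(23) + 1879) = 2*59*(50 + 59) - (-1652 + 1431)*((-11 + 23) + 1879) = 2*59*109 - (-221)*(12 + 1879) = 12862 - (-221)*1891 = 12862 - 1*(-417911) = 12862 + 417911 = 430773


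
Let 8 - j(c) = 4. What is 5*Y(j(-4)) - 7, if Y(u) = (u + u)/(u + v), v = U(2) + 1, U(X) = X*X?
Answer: -23/9 ≈ -2.5556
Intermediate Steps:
U(X) = X²
v = 5 (v = 2² + 1 = 4 + 1 = 5)
j(c) = 4 (j(c) = 8 - 1*4 = 8 - 4 = 4)
Y(u) = 2*u/(5 + u) (Y(u) = (u + u)/(u + 5) = (2*u)/(5 + u) = 2*u/(5 + u))
5*Y(j(-4)) - 7 = 5*(2*4/(5 + 4)) - 7 = 5*(2*4/9) - 7 = 5*(2*4*(⅑)) - 7 = 5*(8/9) - 7 = 40/9 - 7 = -23/9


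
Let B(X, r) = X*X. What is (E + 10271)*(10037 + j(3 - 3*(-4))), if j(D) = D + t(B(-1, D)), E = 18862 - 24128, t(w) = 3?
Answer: 50325275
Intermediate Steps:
B(X, r) = X²
E = -5266
j(D) = 3 + D (j(D) = D + 3 = 3 + D)
(E + 10271)*(10037 + j(3 - 3*(-4))) = (-5266 + 10271)*(10037 + (3 + (3 - 3*(-4)))) = 5005*(10037 + (3 + (3 + 12))) = 5005*(10037 + (3 + 15)) = 5005*(10037 + 18) = 5005*10055 = 50325275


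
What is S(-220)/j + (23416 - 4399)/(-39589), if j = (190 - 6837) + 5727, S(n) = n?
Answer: -439303/1821094 ≈ -0.24123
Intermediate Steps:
j = -920 (j = -6647 + 5727 = -920)
S(-220)/j + (23416 - 4399)/(-39589) = -220/(-920) + (23416 - 4399)/(-39589) = -220*(-1/920) + 19017*(-1/39589) = 11/46 - 19017/39589 = -439303/1821094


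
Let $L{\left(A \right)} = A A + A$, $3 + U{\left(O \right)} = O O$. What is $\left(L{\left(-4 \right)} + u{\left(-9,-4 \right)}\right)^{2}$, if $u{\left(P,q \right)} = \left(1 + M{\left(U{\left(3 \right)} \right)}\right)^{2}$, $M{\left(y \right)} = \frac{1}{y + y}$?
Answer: $\frac{3598609}{20736} \approx 173.54$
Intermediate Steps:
$U{\left(O \right)} = -3 + O^{2}$ ($U{\left(O \right)} = -3 + O O = -3 + O^{2}$)
$L{\left(A \right)} = A + A^{2}$ ($L{\left(A \right)} = A^{2} + A = A + A^{2}$)
$M{\left(y \right)} = \frac{1}{2 y}$
$u{\left(P,q \right)} = \frac{169}{144}$ ($u{\left(P,q \right)} = \left(1 + \frac{1}{2 \left(-3 + 3^{2}\right)}\right)^{2} = \left(1 + \frac{1}{2 \left(-3 + 9\right)}\right)^{2} = \left(1 + \frac{1}{2 \cdot 6}\right)^{2} = \left(1 + \frac{1}{2} \cdot \frac{1}{6}\right)^{2} = \left(1 + \frac{1}{12}\right)^{2} = \left(\frac{13}{12}\right)^{2} = \frac{169}{144}$)
$\left(L{\left(-4 \right)} + u{\left(-9,-4 \right)}\right)^{2} = \left(- 4 \left(1 - 4\right) + \frac{169}{144}\right)^{2} = \left(\left(-4\right) \left(-3\right) + \frac{169}{144}\right)^{2} = \left(12 + \frac{169}{144}\right)^{2} = \left(\frac{1897}{144}\right)^{2} = \frac{3598609}{20736}$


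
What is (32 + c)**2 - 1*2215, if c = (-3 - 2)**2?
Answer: 1034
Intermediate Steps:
c = 25 (c = (-5)**2 = 25)
(32 + c)**2 - 1*2215 = (32 + 25)**2 - 1*2215 = 57**2 - 2215 = 3249 - 2215 = 1034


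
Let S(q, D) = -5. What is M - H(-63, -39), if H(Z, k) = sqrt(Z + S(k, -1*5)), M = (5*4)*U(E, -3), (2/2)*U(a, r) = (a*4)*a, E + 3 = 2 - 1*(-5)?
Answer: 1280 - 2*I*sqrt(17) ≈ 1280.0 - 8.2462*I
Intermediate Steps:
E = 4 (E = -3 + (2 - 1*(-5)) = -3 + (2 + 5) = -3 + 7 = 4)
U(a, r) = 4*a**2 (U(a, r) = (a*4)*a = (4*a)*a = 4*a**2)
M = 1280 (M = (5*4)*(4*4**2) = 20*(4*16) = 20*64 = 1280)
H(Z, k) = sqrt(-5 + Z) (H(Z, k) = sqrt(Z - 5) = sqrt(-5 + Z))
M - H(-63, -39) = 1280 - sqrt(-5 - 63) = 1280 - sqrt(-68) = 1280 - 2*I*sqrt(17)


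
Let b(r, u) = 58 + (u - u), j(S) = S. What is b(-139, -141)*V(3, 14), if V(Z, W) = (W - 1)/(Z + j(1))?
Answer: 377/2 ≈ 188.50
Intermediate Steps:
V(Z, W) = (-1 + W)/(1 + Z) (V(Z, W) = (W - 1)/(Z + 1) = (-1 + W)/(1 + Z))
b(r, u) = 58 (b(r, u) = 58 + 0 = 58)
b(-139, -141)*V(3, 14) = 58*((-1 + 14)/(1 + 3)) = 58*(13/4) = 377/2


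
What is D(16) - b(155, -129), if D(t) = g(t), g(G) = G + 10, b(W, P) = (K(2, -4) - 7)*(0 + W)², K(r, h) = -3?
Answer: 240276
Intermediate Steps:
b(W, P) = -10*W² (b(W, P) = (-3 - 7)*(0 + W)² = -10*W²)
g(G) = 10 + G
D(t) = 10 + t
D(16) - b(155, -129) = (10 + 16) - (-10)*155² = 26 - (-10)*24025 = 26 - 1*(-240250) = 26 + 240250 = 240276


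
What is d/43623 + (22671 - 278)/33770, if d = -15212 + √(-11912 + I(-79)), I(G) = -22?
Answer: 463140599/1473148710 + I*√1326/14541 ≈ 0.31439 + 0.0025042*I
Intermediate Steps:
d = -15212 + 3*I*√1326 (d = -15212 + √(-11912 - 22) = -15212 + √(-11934) = -15212 + 3*I*√1326 ≈ -15212.0 + 109.24*I)
d/43623 + (22671 - 278)/33770 = (-15212 + 3*I*√1326)/43623 + (22671 - 278)/33770 = (-15212 + 3*I*√1326)*(1/43623) + 22393*(1/33770) = (-15212/43623 + I*√1326/14541) + 22393/33770 = 463140599/1473148710 + I*√1326/14541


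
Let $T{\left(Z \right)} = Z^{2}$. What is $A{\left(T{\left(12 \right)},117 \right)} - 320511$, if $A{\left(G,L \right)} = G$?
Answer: $-320367$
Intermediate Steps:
$A{\left(T{\left(12 \right)},117 \right)} - 320511 = 12^{2} - 320511 = 144 - 320511 = -320367$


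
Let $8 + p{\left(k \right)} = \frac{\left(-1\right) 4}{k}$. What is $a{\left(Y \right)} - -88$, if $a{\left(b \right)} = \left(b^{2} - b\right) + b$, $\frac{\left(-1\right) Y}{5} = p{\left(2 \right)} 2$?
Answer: $10088$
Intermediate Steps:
$p{\left(k \right)} = -8 - \frac{4}{k}$ ($p{\left(k \right)} = -8 + \frac{\left(-1\right) 4}{k} = -8 - \frac{4}{k}$)
$Y = 100$ ($Y = - 5 \left(-8 - \frac{4}{2}\right) 2 = - 5 \left(-8 - 2\right) 2 = - 5 \left(\left(-10\right) 2\right) = \left(-5\right) \left(-20\right) = 100$)
$a{\left(b \right)} = b^{2}$
$a{\left(Y \right)} - -88 = 100^{2} - -88 = 10000 + 88 = 10088$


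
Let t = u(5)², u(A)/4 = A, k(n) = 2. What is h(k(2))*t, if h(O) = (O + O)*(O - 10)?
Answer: -12800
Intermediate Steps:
u(A) = 4*A
h(O) = 2*O*(-10 + O) (h(O) = (2*O)*(-10 + O) = 2*O*(-10 + O))
t = 400 (t = (4*5)² = 20² = 400)
h(k(2))*t = (2*2*(-10 + 2))*400 = (2*2*(-8))*400 = -32*400 = -12800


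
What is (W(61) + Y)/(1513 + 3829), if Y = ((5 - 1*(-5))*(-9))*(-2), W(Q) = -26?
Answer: 77/2671 ≈ 0.028828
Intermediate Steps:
Y = 180 (Y = ((5 + 5)*(-9))*(-2) = (10*(-9))*(-2) = -90*(-2) = 180)
(W(61) + Y)/(1513 + 3829) = (-26 + 180)/(1513 + 3829) = 154/5342 = 154*(1/5342) = 77/2671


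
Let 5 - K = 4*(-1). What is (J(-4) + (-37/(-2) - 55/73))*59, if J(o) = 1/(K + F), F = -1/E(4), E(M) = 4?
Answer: 5384871/5110 ≈ 1053.8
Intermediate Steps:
K = 9 (K = 5 - 4*(-1) = 5 - 1*(-4) = 5 + 4 = 9)
F = -1/4 ≈ -0.25000
J(o) = 4/35 (J(o) = 1/(9 - 1/4) = 1/(35/4) = 4/35)
(J(-4) + (-37/(-2) - 55/73))*59 = (4/35 + (-37/(-2) - 55/73))*59 = (4/35 + (-37*(-1/2) - 55*1/73))*59 = (4/35 + (37/2 - 55/73))*59 = (4/35 + 2591/146)*59 = (91269/5110)*59 = 5384871/5110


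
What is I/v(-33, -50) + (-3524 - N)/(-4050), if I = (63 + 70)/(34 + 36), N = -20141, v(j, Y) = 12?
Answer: -21301/5400 ≈ -3.9446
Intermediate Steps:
I = 19/10 (I = 133/70 = (1/70)*133 = 19/10 ≈ 1.9000)
I/v(-33, -50) + (-3524 - N)/(-4050) = (19/10)/12 + (-3524 - 1*(-20141))/(-4050) = (19/10)*(1/12) + (-3524 + 20141)*(-1/4050) = 19/120 + 16617*(-1/4050) = 19/120 - 5539/1350 = -21301/5400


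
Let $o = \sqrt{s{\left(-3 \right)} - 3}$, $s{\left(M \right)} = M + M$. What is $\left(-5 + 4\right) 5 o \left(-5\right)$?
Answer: $75 i \approx 75.0 i$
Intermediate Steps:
$s{\left(M \right)} = 2 M$
$o = 3 i$ ($o = \sqrt{2 \left(-3\right) - 3} = \sqrt{-6 - 3} = \sqrt{-9} = 3 i \approx 3.0 i$)
$\left(-5 + 4\right) 5 o \left(-5\right) = \left(-5 + 4\right) 5 \cdot 3 i \left(-5\right) = \left(-1\right) 5 \cdot 3 i \left(-5\right) = - 5 \cdot 3 i \left(-5\right) = - 15 i \left(-5\right) = 75 i$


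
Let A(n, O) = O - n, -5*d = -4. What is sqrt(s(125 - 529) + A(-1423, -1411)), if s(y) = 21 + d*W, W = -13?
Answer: sqrt(565)/5 ≈ 4.7539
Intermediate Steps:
d = 4/5 (d = -1/5*(-4) = 4/5 ≈ 0.80000)
s(y) = 53/5 (s(y) = 21 + (4/5)*(-13) = 21 - 52/5 = 53/5)
sqrt(s(125 - 529) + A(-1423, -1411)) = sqrt(53/5 + (-1411 - 1*(-1423))) = sqrt(53/5 + (-1411 + 1423)) = sqrt(53/5 + 12) = sqrt(113/5) = sqrt(565)/5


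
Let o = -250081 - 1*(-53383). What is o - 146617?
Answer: -343315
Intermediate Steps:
o = -196698 (o = -250081 + 53383 = -196698)
o - 146617 = -196698 - 146617 = -343315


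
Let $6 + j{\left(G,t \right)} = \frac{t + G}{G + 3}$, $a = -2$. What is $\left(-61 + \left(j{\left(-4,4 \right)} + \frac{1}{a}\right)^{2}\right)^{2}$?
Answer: $\frac{5625}{16} \approx 351.56$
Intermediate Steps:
$j{\left(G,t \right)} = -6 + \frac{G + t}{3 + G}$ ($j{\left(G,t \right)} = -6 + \frac{t + G}{G + 3} = -6 + \frac{G + t}{3 + G}$)
$\left(-61 + \left(j{\left(-4,4 \right)} + \frac{1}{a}\right)^{2}\right)^{2} = \left(-61 + \left(\frac{-18 + 4 - -20}{3 - 4} + \frac{1}{-2}\right)^{2}\right)^{2} = \left(-61 + \left(\frac{-18 + 4 + 20}{-1} - \frac{1}{2}\right)^{2}\right)^{2} = \left(-61 + \left(\left(-1\right) 6 - \frac{1}{2}\right)^{2}\right)^{2} = \left(-61 + \left(-6 - \frac{1}{2}\right)^{2}\right)^{2} = \left(-61 + \left(- \frac{13}{2}\right)^{2}\right)^{2} = \left(-61 + \frac{169}{4}\right)^{2} = \left(- \frac{75}{4}\right)^{2} = \frac{5625}{16}$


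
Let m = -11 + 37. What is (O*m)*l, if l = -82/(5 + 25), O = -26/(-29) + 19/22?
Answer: -598559/4785 ≈ -125.09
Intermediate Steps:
m = 26
O = 1123/638 (O = -26*(-1/29) + 19*(1/22) = 26/29 + 19/22 = 1123/638 ≈ 1.7602)
l = -41/15 (l = -82/30 = -82*1/30 = -41/15 ≈ -2.7333)
(O*m)*l = ((1123/638)*26)*(-41/15) = (14599/319)*(-41/15) = -598559/4785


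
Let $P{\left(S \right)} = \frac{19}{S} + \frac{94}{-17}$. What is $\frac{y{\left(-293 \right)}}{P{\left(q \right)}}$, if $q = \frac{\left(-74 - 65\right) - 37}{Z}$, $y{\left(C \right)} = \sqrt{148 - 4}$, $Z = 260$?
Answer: $- \frac{2992}{8377} \approx -0.35717$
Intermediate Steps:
$y{\left(C \right)} = 12$ ($y{\left(C \right)} = \sqrt{144} = 12$)
$q = - \frac{44}{65}$ ($q = \frac{\left(-74 - 65\right) - 37}{260} = \left(-139 - 37\right) \frac{1}{260} = \left(-176\right) \frac{1}{260} = - \frac{44}{65} \approx -0.67692$)
$P{\left(S \right)} = - \frac{94}{17} + \frac{19}{S}$ ($P{\left(S \right)} = \frac{19}{S} + 94 \left(- \frac{1}{17}\right) = \frac{19}{S} - \frac{94}{17} = - \frac{94}{17} + \frac{19}{S}$)
$\frac{y{\left(-293 \right)}}{P{\left(q \right)}} = \frac{12}{- \frac{94}{17} + \frac{19}{- \frac{44}{65}}} = \frac{12}{- \frac{94}{17} + 19 \left(- \frac{65}{44}\right)} = \frac{12}{- \frac{94}{17} - \frac{1235}{44}} = \frac{12}{- \frac{25131}{748}} = 12 \left(- \frac{748}{25131}\right) = - \frac{2992}{8377}$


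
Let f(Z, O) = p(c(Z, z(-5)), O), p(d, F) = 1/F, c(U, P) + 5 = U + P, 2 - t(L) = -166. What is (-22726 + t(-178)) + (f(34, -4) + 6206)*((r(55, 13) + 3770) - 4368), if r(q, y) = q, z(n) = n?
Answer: -13569121/4 ≈ -3.3923e+6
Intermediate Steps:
t(L) = 168 (t(L) = 2 - 1*(-166) = 2 + 166 = 168)
c(U, P) = -5 + P + U (c(U, P) = -5 + (U + P) = -5 + (P + U) = -5 + P + U)
p(d, F) = 1/F
f(Z, O) = 1/O
(-22726 + t(-178)) + (f(34, -4) + 6206)*((r(55, 13) + 3770) - 4368) = (-22726 + 168) + (1/(-4) + 6206)*((55 + 3770) - 4368) = -22558 + (-1/4 + 6206)*(3825 - 4368) = -22558 + (24823/4)*(-543) = -22558 - 13478889/4 = -13569121/4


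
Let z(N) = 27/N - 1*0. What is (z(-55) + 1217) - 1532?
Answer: -17352/55 ≈ -315.49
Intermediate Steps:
z(N) = 27/N (z(N) = 27/N + 0 = 27/N)
(z(-55) + 1217) - 1532 = (27/(-55) + 1217) - 1532 = (27*(-1/55) + 1217) - 1532 = (-27/55 + 1217) - 1532 = 66908/55 - 1532 = -17352/55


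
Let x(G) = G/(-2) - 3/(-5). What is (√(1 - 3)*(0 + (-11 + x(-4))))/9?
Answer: -14*I*√2/15 ≈ -1.3199*I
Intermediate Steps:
x(G) = ⅗ - G/2 (x(G) = G*(-½) - 3*(-⅕) = -G/2 + ⅗ = ⅗ - G/2)
(√(1 - 3)*(0 + (-11 + x(-4))))/9 = (√(1 - 3)*(0 + (-11 + (⅗ - ½*(-4)))))/9 = (√(-2)*(0 + (-11 + (⅗ + 2))))*(⅑) = ((I*√2)*(0 + (-11 + 13/5)))*(⅑) = ((I*√2)*(0 - 42/5))*(⅑) = ((I*√2)*(-42/5))*(⅑) = -42*I*√2/5*(⅑) = -14*I*√2/15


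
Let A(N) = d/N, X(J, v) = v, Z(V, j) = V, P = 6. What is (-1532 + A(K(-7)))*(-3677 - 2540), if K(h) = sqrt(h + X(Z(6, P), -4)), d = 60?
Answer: 9524444 + 373020*I*sqrt(11)/11 ≈ 9.5244e+6 + 1.1247e+5*I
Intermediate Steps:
K(h) = sqrt(-4 + h) (K(h) = sqrt(h - 4) = sqrt(-4 + h))
A(N) = 60/N
(-1532 + A(K(-7)))*(-3677 - 2540) = (-1532 + 60/(sqrt(-4 - 7)))*(-3677 - 2540) = (-1532 + 60/(sqrt(-11)))*(-6217) = (-1532 + 60/((I*sqrt(11))))*(-6217) = (-1532 + 60*(-I*sqrt(11)/11))*(-6217) = (-1532 - 60*I*sqrt(11)/11)*(-6217) = 9524444 + 373020*I*sqrt(11)/11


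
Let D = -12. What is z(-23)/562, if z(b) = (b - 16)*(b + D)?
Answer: 1365/562 ≈ 2.4288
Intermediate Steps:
z(b) = (-16 + b)*(-12 + b) (z(b) = (b - 16)*(b - 12) = (-16 + b)*(-12 + b))
z(-23)/562 = (192 + (-23)**2 - 28*(-23))/562 = (192 + 529 + 644)*(1/562) = 1365*(1/562) = 1365/562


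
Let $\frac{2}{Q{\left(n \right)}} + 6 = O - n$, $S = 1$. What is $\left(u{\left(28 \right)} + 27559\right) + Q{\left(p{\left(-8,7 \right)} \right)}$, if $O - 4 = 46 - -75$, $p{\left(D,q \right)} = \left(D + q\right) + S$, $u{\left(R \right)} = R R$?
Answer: $\frac{3372819}{119} \approx 28343.0$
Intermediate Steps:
$u{\left(R \right)} = R^{2}$
$p{\left(D,q \right)} = 1 + D + q$ ($p{\left(D,q \right)} = \left(D + q\right) + 1 = 1 + D + q$)
$O = 125$ ($O = 4 + \left(46 - -75\right) = 4 + \left(46 + 75\right) = 4 + 121 = 125$)
$Q{\left(n \right)} = \frac{2}{119 - n}$ ($Q{\left(n \right)} = \frac{2}{-6 - \left(-125 + n\right)} = \frac{2}{119 - n}$)
$\left(u{\left(28 \right)} + 27559\right) + Q{\left(p{\left(-8,7 \right)} \right)} = \left(28^{2} + 27559\right) - \frac{2}{-119 + \left(1 - 8 + 7\right)} = \left(784 + 27559\right) - \frac{2}{-119 + 0} = 28343 - \frac{2}{-119} = 28343 - - \frac{2}{119} = 28343 + \frac{2}{119} = \frac{3372819}{119}$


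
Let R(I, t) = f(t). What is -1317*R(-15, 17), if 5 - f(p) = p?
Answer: 15804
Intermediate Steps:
f(p) = 5 - p
R(I, t) = 5 - t
-1317*R(-15, 17) = -1317*(5 - 1*17) = -1317*(5 - 17) = -1317*(-12) = 15804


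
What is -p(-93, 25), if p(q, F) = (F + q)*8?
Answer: 544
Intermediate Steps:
p(q, F) = 8*F + 8*q
-p(-93, 25) = -(8*25 + 8*(-93)) = -(200 - 744) = -1*(-544) = 544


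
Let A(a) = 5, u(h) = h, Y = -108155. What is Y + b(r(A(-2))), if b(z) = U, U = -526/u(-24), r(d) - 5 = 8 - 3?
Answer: -1297597/12 ≈ -1.0813e+5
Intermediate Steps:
r(d) = 10 (r(d) = 5 + (8 - 3) = 5 + 5 = 10)
U = 263/12 (U = -526/(-24) = -526*(-1/24) = 263/12 ≈ 21.917)
b(z) = 263/12
Y + b(r(A(-2))) = -108155 + 263/12 = -1297597/12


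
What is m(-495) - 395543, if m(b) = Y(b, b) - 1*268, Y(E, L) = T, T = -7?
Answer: -395818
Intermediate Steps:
Y(E, L) = -7
m(b) = -275 (m(b) = -7 - 1*268 = -7 - 268 = -275)
m(-495) - 395543 = -275 - 395543 = -395818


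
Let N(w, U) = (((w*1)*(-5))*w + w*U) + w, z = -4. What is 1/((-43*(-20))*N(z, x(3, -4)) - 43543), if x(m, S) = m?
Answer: -1/126103 ≈ -7.9300e-6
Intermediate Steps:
N(w, U) = w - 5*w**2 + U*w (N(w, U) = ((w*(-5))*w + U*w) + w = ((-5*w)*w + U*w) + w = (-5*w**2 + U*w) + w = w - 5*w**2 + U*w)
1/((-43*(-20))*N(z, x(3, -4)) - 43543) = 1/((-43*(-20))*(-4*(1 + 3 - 5*(-4))) - 43543) = 1/(860*(-4*(1 + 3 + 20)) - 43543) = 1/(860*(-4*24) - 43543) = 1/(860*(-96) - 43543) = 1/(-82560 - 43543) = 1/(-126103) = -1/126103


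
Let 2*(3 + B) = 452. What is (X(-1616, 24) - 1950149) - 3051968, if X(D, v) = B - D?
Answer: -5000278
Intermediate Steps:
B = 223 (B = -3 + (½)*452 = -3 + 226 = 223)
X(D, v) = 223 - D
(X(-1616, 24) - 1950149) - 3051968 = ((223 - 1*(-1616)) - 1950149) - 3051968 = ((223 + 1616) - 1950149) - 3051968 = (1839 - 1950149) - 3051968 = -1948310 - 3051968 = -5000278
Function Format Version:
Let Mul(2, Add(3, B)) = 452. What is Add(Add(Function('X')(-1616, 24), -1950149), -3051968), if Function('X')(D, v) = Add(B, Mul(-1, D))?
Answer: -5000278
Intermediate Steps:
B = 223 (B = Add(-3, Mul(Rational(1, 2), 452)) = Add(-3, 226) = 223)
Function('X')(D, v) = Add(223, Mul(-1, D))
Add(Add(Function('X')(-1616, 24), -1950149), -3051968) = Add(Add(Add(223, Mul(-1, -1616)), -1950149), -3051968) = Add(Add(Add(223, 1616), -1950149), -3051968) = Add(Add(1839, -1950149), -3051968) = Add(-1948310, -3051968) = -5000278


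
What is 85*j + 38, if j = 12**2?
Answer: 12278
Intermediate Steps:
j = 144
85*j + 38 = 85*144 + 38 = 12240 + 38 = 12278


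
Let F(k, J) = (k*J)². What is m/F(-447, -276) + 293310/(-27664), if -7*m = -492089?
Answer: -279022938712207/26316504513936 ≈ -10.603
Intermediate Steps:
m = 492089/7 (m = -⅐*(-492089) = 492089/7 ≈ 70298.)
F(k, J) = J²*k² (F(k, J) = (J*k)² = J²*k²)
m/F(-447, -276) + 293310/(-27664) = 492089/(7*(((-276)²*(-447)²))) + 293310/(-27664) = 492089/(7*((76176*199809))) + 293310*(-1/27664) = (492089/7)/15220650384 - 146655/13832 = (492089/7)*(1/15220650384) - 146655/13832 = 492089/106544552688 - 146655/13832 = -279022938712207/26316504513936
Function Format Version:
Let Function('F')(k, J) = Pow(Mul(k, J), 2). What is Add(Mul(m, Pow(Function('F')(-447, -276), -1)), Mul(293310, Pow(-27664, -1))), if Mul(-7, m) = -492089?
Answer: Rational(-279022938712207, 26316504513936) ≈ -10.603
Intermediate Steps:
m = Rational(492089, 7) (m = Mul(Rational(-1, 7), -492089) = Rational(492089, 7) ≈ 70298.)
Function('F')(k, J) = Mul(Pow(J, 2), Pow(k, 2)) (Function('F')(k, J) = Pow(Mul(J, k), 2) = Mul(Pow(J, 2), Pow(k, 2)))
Add(Mul(m, Pow(Function('F')(-447, -276), -1)), Mul(293310, Pow(-27664, -1))) = Add(Mul(Rational(492089, 7), Pow(Mul(Pow(-276, 2), Pow(-447, 2)), -1)), Mul(293310, Pow(-27664, -1))) = Add(Mul(Rational(492089, 7), Pow(Mul(76176, 199809), -1)), Mul(293310, Rational(-1, 27664))) = Add(Mul(Rational(492089, 7), Pow(15220650384, -1)), Rational(-146655, 13832)) = Add(Mul(Rational(492089, 7), Rational(1, 15220650384)), Rational(-146655, 13832)) = Add(Rational(492089, 106544552688), Rational(-146655, 13832)) = Rational(-279022938712207, 26316504513936)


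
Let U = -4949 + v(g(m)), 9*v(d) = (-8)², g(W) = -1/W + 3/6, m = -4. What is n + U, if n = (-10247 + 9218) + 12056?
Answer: 54766/9 ≈ 6085.1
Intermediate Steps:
g(W) = ½ - 1/W (g(W) = -1/W + 3*(⅙) = -1/W + ½ = ½ - 1/W)
v(d) = 64/9 (v(d) = (⅑)*(-8)² = (⅑)*64 = 64/9)
n = 11027 (n = -1029 + 12056 = 11027)
U = -44477/9 (U = -4949 + 64/9 = -44477/9 ≈ -4941.9)
n + U = 11027 - 44477/9 = 54766/9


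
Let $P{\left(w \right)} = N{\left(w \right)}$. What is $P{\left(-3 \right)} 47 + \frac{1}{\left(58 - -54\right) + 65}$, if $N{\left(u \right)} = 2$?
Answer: $\frac{16639}{177} \approx 94.006$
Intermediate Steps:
$P{\left(w \right)} = 2$
$P{\left(-3 \right)} 47 + \frac{1}{\left(58 - -54\right) + 65} = 2 \cdot 47 + \frac{1}{\left(58 - -54\right) + 65} = 94 + \frac{1}{\left(58 + 54\right) + 65} = 94 + \frac{1}{112 + 65} = 94 + \frac{1}{177} = \frac{16639}{177}$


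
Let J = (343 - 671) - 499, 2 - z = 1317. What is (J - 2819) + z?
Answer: -4961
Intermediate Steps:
z = -1315 (z = 2 - 1*1317 = 2 - 1317 = -1315)
J = -827 (J = -328 - 499 = -827)
(J - 2819) + z = (-827 - 2819) - 1315 = -3646 - 1315 = -4961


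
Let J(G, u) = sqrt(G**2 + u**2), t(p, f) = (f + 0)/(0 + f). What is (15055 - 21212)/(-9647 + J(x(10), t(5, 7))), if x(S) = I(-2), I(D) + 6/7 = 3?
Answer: 2910432371/4560165567 + 43099*sqrt(274)/4560165567 ≈ 0.63839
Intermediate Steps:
I(D) = 15/7 (I(D) = -6/7 + 3 = 15/7)
x(S) = 15/7
t(p, f) = 1 (t(p, f) = f/f = 1)
(15055 - 21212)/(-9647 + J(x(10), t(5, 7))) = (15055 - 21212)/(-9647 + sqrt((15/7)**2 + 1**2)) = -6157/(-9647 + sqrt(225/49 + 1)) = -6157/(-9647 + sqrt(274/49)) = -6157/(-9647 + sqrt(274)/7)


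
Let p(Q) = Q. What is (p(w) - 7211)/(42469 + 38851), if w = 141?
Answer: -707/8132 ≈ -0.086941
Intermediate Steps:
(p(w) - 7211)/(42469 + 38851) = (141 - 7211)/(42469 + 38851) = -7070/81320 = -7070*1/81320 = -707/8132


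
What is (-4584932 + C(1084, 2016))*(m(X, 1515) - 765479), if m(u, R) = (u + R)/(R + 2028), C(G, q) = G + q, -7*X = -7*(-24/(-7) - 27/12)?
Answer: 28994801290247818/8267 ≈ 3.5073e+12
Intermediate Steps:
X = 33/28 (X = -(-1)*(-24/(-7) - 27/12) = -(-1)*(-24*(-⅐) - 27*1/12) = -(-1)*(24/7 - 9/4) = -(-1)*33/28 = -⅐*(-33/4) = 33/28 ≈ 1.1786)
m(u, R) = (R + u)/(2028 + R)
(-4584932 + C(1084, 2016))*(m(X, 1515) - 765479) = (-4584932 + (1084 + 2016))*((1515 + 33/28)/(2028 + 1515) - 765479) = (-4584932 + 3100)*((42453/28)/3543 - 765479) = -4581832*((1/3543)*(42453/28) - 765479) = -4581832*(14151/33068 - 765479) = -4581832*(-25312845421/33068) = 28994801290247818/8267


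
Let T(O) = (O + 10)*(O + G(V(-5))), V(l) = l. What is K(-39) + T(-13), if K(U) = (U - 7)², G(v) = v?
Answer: 2170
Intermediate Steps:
K(U) = (-7 + U)²
T(O) = (-5 + O)*(10 + O) (T(O) = (O + 10)*(O - 5) = (10 + O)*(-5 + O) = (-5 + O)*(10 + O))
K(-39) + T(-13) = (-7 - 39)² + (-50 + (-13)² + 5*(-13)) = (-46)² + (-50 + 169 - 65) = 2116 + 54 = 2170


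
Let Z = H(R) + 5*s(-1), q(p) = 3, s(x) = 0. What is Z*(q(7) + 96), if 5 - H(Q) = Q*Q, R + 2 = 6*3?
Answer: -24849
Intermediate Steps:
R = 16 (R = -2 + 6*3 = -2 + 18 = 16)
H(Q) = 5 - Q**2 (H(Q) = 5 - Q*Q = 5 - Q**2)
Z = -251 (Z = (5 - 1*16**2) + 5*0 = (5 - 1*256) + 0 = (5 - 256) + 0 = -251 + 0 = -251)
Z*(q(7) + 96) = -251*(3 + 96) = -251*99 = -24849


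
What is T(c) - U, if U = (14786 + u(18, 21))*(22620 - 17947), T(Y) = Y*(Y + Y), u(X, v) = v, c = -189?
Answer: -69121669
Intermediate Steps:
T(Y) = 2*Y**2 (T(Y) = Y*(2*Y) = 2*Y**2)
U = 69193111 (U = (14786 + 21)*(22620 - 17947) = 14807*4673 = 69193111)
T(c) - U = 2*(-189)**2 - 1*69193111 = 2*35721 - 69193111 = 71442 - 69193111 = -69121669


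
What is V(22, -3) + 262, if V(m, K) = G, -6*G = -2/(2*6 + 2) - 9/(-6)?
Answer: 21989/84 ≈ 261.77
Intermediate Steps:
G = -19/84 (G = -(-2/(2*6 + 2) - 9/(-6))/6 = -(-2/(12 + 2) - 9*(-1/6))/6 = -(-2/14 + 3/2)/6 = -(-2*1/14 + 3/2)/6 = -(-1/7 + 3/2)/6 = -1/6*19/14 = -19/84 ≈ -0.22619)
V(m, K) = -19/84
V(22, -3) + 262 = -19/84 + 262 = 21989/84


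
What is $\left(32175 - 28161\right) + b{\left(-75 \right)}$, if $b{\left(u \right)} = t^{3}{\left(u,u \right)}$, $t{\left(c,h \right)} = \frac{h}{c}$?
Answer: $4015$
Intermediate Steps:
$b{\left(u \right)} = 1$ ($b{\left(u \right)} = \left(\frac{u}{u}\right)^{3} = 1^{3} = 1$)
$\left(32175 - 28161\right) + b{\left(-75 \right)} = \left(32175 - 28161\right) + 1 = 4014 + 1 = 4015$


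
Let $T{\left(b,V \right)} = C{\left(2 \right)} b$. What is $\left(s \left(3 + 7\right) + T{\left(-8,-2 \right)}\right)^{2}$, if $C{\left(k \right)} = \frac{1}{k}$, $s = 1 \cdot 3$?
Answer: $676$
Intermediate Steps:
$s = 3$
$T{\left(b,V \right)} = \frac{b}{2}$
$\left(s \left(3 + 7\right) + T{\left(-8,-2 \right)}\right)^{2} = \left(3 \left(3 + 7\right) + \frac{1}{2} \left(-8\right)\right)^{2} = \left(3 \cdot 10 - 4\right)^{2} = \left(30 - 4\right)^{2} = 26^{2} = 676$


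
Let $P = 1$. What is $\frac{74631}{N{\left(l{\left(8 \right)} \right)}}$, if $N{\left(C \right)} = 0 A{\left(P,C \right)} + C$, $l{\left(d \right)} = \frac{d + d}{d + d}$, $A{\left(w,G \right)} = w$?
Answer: $74631$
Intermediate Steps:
$l{\left(d \right)} = 1$ ($l{\left(d \right)} = \frac{2 d}{2 d} = 2 d \frac{1}{2 d} = 1$)
$N{\left(C \right)} = C$ ($N{\left(C \right)} = 0 \cdot 1 + C = 0 + C = C$)
$\frac{74631}{N{\left(l{\left(8 \right)} \right)}} = \frac{74631}{1} = 74631 \cdot 1 = 74631$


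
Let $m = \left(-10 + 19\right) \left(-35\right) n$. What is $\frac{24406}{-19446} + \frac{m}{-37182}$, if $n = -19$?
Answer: $- \frac{170641367}{120506862} \approx -1.416$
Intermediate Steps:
$m = 5985$ ($m = \left(-10 + 19\right) \left(-35\right) \left(-19\right) = 9 \left(-35\right) \left(-19\right) = \left(-315\right) \left(-19\right) = 5985$)
$\frac{24406}{-19446} + \frac{m}{-37182} = \frac{24406}{-19446} + \frac{5985}{-37182} = 24406 \left(- \frac{1}{19446}\right) + 5985 \left(- \frac{1}{37182}\right) = - \frac{12203}{9723} - \frac{1995}{12394} = - \frac{170641367}{120506862}$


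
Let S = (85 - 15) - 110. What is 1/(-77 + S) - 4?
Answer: -469/117 ≈ -4.0085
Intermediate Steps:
S = -40 (S = 70 - 110 = -40)
1/(-77 + S) - 4 = 1/(-77 - 40) - 4 = 1/(-117) - 4 = -1/117 - 4 = -469/117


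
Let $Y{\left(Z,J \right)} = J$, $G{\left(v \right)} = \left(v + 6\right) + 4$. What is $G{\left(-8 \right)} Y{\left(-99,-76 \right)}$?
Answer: $-152$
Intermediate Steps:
$G{\left(v \right)} = 10 + v$ ($G{\left(v \right)} = \left(6 + v\right) + 4 = 10 + v$)
$G{\left(-8 \right)} Y{\left(-99,-76 \right)} = \left(10 - 8\right) \left(-76\right) = 2 \left(-76\right) = -152$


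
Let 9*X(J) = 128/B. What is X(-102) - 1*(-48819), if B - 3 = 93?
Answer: 1318117/27 ≈ 48819.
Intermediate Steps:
B = 96 (B = 3 + 93 = 96)
X(J) = 4/27 (X(J) = (128/96)/9 = (128*(1/96))/9 = (⅑)*(4/3) = 4/27)
X(-102) - 1*(-48819) = 4/27 - 1*(-48819) = 4/27 + 48819 = 1318117/27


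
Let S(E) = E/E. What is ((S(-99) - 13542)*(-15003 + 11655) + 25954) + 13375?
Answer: 45374597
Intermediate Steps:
S(E) = 1
((S(-99) - 13542)*(-15003 + 11655) + 25954) + 13375 = ((1 - 13542)*(-15003 + 11655) + 25954) + 13375 = (-13541*(-3348) + 25954) + 13375 = (45335268 + 25954) + 13375 = 45361222 + 13375 = 45374597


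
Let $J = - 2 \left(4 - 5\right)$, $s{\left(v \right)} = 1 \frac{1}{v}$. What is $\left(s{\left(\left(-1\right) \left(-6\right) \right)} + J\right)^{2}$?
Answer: $\frac{169}{36} \approx 4.6944$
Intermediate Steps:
$s{\left(v \right)} = \frac{1}{v}$
$J = 2$ ($J = \left(-2\right) \left(-1\right) = 2$)
$\left(s{\left(\left(-1\right) \left(-6\right) \right)} + J\right)^{2} = \left(\frac{1}{\left(-1\right) \left(-6\right)} + 2\right)^{2} = \left(\frac{1}{6} + 2\right)^{2} = \left(\frac{13}{6}\right)^{2} = \frac{169}{36}$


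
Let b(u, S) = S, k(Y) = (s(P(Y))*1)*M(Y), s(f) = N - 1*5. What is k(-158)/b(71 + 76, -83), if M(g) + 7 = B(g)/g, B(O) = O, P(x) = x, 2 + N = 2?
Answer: -30/83 ≈ -0.36145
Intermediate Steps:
N = 0 (N = -2 + 2 = 0)
M(g) = -6 (M(g) = -7 + g/g = -7 + 1 = -6)
s(f) = -5 (s(f) = 0 - 1*5 = 0 - 5 = -5)
k(Y) = 30 (k(Y) = -5*1*(-6) = -5*(-6) = 30)
k(-158)/b(71 + 76, -83) = 30/(-83) = 30*(-1/83) = -30/83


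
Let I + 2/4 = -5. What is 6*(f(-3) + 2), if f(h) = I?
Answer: -21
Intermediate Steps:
I = -11/2 (I = -½ - 5 = -11/2 ≈ -5.5000)
f(h) = -11/2
6*(f(-3) + 2) = 6*(-11/2 + 2) = 6*(-7/2) = -21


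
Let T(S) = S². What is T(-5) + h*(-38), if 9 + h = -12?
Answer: 823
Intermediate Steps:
h = -21 (h = -9 - 12 = -21)
T(-5) + h*(-38) = (-5)² - 21*(-38) = 25 + 798 = 823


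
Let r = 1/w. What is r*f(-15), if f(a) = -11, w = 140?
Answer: -11/140 ≈ -0.078571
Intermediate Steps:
r = 1/140 ≈ 0.0071429
r*f(-15) = (1/140)*(-11) = -11/140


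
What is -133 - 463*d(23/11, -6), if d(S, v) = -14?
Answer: 6349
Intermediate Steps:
-133 - 463*d(23/11, -6) = -133 - 463*(-14) = -133 + 6482 = 6349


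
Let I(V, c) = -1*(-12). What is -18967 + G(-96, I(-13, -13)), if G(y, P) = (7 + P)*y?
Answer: -20791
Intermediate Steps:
I(V, c) = 12
G(y, P) = y*(7 + P)
-18967 + G(-96, I(-13, -13)) = -18967 - 96*(7 + 12) = -18967 - 96*19 = -18967 - 1824 = -20791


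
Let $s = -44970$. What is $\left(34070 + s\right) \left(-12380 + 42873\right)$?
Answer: $-332373700$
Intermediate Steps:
$\left(34070 + s\right) \left(-12380 + 42873\right) = \left(34070 - 44970\right) \left(-12380 + 42873\right) = \left(-10900\right) 30493 = -332373700$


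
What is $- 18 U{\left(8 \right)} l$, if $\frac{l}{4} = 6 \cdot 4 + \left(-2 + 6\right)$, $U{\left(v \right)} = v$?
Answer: $-16128$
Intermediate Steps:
$l = 112$ ($l = 4 \left(6 \cdot 4 + \left(-2 + 6\right)\right) = 4 \left(24 + 4\right) = 4 \cdot 28 = 112$)
$- 18 U{\left(8 \right)} l = \left(-18\right) 8 \cdot 112 = \left(-144\right) 112 = -16128$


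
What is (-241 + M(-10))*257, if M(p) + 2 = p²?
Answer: -36751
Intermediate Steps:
M(p) = -2 + p²
(-241 + M(-10))*257 = (-241 + (-2 + (-10)²))*257 = (-241 + (-2 + 100))*257 = (-241 + 98)*257 = -143*257 = -36751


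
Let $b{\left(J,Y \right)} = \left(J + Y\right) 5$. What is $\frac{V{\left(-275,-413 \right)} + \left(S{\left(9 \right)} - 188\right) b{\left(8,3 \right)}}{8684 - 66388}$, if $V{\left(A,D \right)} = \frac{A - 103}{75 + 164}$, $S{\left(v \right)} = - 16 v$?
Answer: $\frac{2182259}{6895628} \approx 0.31647$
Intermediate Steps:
$b{\left(J,Y \right)} = 5 J + 5 Y$
$V{\left(A,D \right)} = - \frac{103}{239} + \frac{A}{239}$ ($V{\left(A,D \right)} = \frac{-103 + A}{239} = \left(-103 + A\right) \frac{1}{239} = - \frac{103}{239} + \frac{A}{239}$)
$\frac{V{\left(-275,-413 \right)} + \left(S{\left(9 \right)} - 188\right) b{\left(8,3 \right)}}{8684 - 66388} = \frac{\left(- \frac{103}{239} + \frac{1}{239} \left(-275\right)\right) + \left(\left(-16\right) 9 - 188\right) \left(5 \cdot 8 + 5 \cdot 3\right)}{8684 - 66388} = \frac{\left(- \frac{103}{239} - \frac{275}{239}\right) + \left(-144 - 188\right) \left(40 + 15\right)}{-57704} = \left(- \frac{378}{239} - 18260\right) \left(- \frac{1}{57704}\right) = \left(- \frac{4364518}{239}\right) \left(- \frac{1}{57704}\right) = \frac{2182259}{6895628}$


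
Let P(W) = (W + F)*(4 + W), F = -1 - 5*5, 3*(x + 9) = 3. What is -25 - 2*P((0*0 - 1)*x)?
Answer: 407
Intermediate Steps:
x = -8 (x = -9 + (1/3)*3 = -9 + 1 = -8)
F = -26 (F = -1 - 25 = -26)
P(W) = (-26 + W)*(4 + W) (P(W) = (W - 26)*(4 + W) = (-26 + W)*(4 + W))
-25 - 2*P((0*0 - 1)*x) = -25 - 2*(-104 + ((0*0 - 1)*(-8))**2 - 22*(0*0 - 1)*(-8)) = -25 - 2*(-104 + ((0 - 1)*(-8))**2 - 22*(0 - 1)*(-8)) = -25 - 2*(-104 + (-1*(-8))**2 - (-22)*(-8)) = -25 - 2*(-104 + 8**2 - 22*8) = -25 - 2*(-104 + 64 - 176) = -25 - 2*(-216) = -25 + 432 = 407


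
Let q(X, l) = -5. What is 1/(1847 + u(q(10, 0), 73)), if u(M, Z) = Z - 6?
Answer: 1/1914 ≈ 0.00052247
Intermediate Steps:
u(M, Z) = -6 + Z
1/(1847 + u(q(10, 0), 73)) = 1/(1847 + (-6 + 73)) = 1/(1847 + 67) = 1/1914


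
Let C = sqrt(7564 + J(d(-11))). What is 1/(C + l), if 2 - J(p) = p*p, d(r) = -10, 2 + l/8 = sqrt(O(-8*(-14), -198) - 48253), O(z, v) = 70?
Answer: 1/(-16 + sqrt(7466) + 8*I*sqrt(48183)) ≈ 2.2795e-5 - 0.00056855*I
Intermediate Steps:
l = -16 + 8*I*sqrt(48183) (l = -16 + 8*sqrt(70 - 48253) = -16 + 8*sqrt(-48183) = -16 + 8*(I*sqrt(48183)) = -16 + 8*I*sqrt(48183) ≈ -16.0 + 1756.1*I)
J(p) = 2 - p**2 (J(p) = 2 - p*p = 2 - p**2)
C = sqrt(7466) (C = sqrt(7564 + (2 - 1*(-10)**2)) = sqrt(7564 + (2 - 1*100)) = sqrt(7564 + (2 - 100)) = sqrt(7564 - 98) = sqrt(7466) ≈ 86.406)
1/(C + l) = 1/(sqrt(7466) + (-16 + 8*I*sqrt(48183))) = 1/(-16 + sqrt(7466) + 8*I*sqrt(48183))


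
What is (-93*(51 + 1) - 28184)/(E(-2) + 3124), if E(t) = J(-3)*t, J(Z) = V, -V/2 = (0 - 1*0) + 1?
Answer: -8255/782 ≈ -10.556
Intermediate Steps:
V = -2 (V = -2*((0 - 1*0) + 1) = -2*((0 + 0) + 1) = -2*(0 + 1) = -2*1 = -2)
J(Z) = -2
E(t) = -2*t
(-93*(51 + 1) - 28184)/(E(-2) + 3124) = (-93*(51 + 1) - 28184)/(-2*(-2) + 3124) = (-93*52 - 28184)/(4 + 3124) = (-4836 - 28184)/3128 = -33020*1/3128 = -8255/782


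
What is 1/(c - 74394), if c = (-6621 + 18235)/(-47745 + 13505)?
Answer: -17120/1273631087 ≈ -1.3442e-5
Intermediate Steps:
c = -5807/17120 (c = 11614/(-34240) = 11614*(-1/34240) = -5807/17120 ≈ -0.33919)
1/(c - 74394) = 1/(-5807/17120 - 74394) = 1/(-1273631087/17120) = -17120/1273631087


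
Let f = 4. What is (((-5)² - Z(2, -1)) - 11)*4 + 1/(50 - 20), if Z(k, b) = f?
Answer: 1201/30 ≈ 40.033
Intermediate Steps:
Z(k, b) = 4
(((-5)² - Z(2, -1)) - 11)*4 + 1/(50 - 20) = (((-5)² - 1*4) - 11)*4 + 1/(50 - 20) = ((25 - 4) - 11)*4 + 1/30 = (21 - 11)*4 + 1/30 = 10*4 + 1/30 = 40 + 1/30 = 1201/30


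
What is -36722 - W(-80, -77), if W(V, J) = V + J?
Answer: -36565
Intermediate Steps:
W(V, J) = J + V
-36722 - W(-80, -77) = -36722 - (-77 - 80) = -36722 - 1*(-157) = -36722 + 157 = -36565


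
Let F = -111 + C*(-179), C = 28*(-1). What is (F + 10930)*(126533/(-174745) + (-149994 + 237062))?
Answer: 240861875511537/174745 ≈ 1.3784e+9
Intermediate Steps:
C = -28
F = 4901 (F = -111 - 28*(-179) = -111 + 5012 = 4901)
(F + 10930)*(126533/(-174745) + (-149994 + 237062)) = (4901 + 10930)*(126533/(-174745) + (-149994 + 237062)) = 15831*(126533*(-1/174745) + 87068) = 15831*(-126533/174745 + 87068) = 15831*(15214571127/174745) = 240861875511537/174745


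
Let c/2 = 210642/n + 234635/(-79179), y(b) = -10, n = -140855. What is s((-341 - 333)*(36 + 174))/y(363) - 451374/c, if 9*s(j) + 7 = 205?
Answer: 12584615517215302/248639679215 ≈ 50614.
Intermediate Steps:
s(j) = 22 (s(j) = -7/9 + (⅑)*205 = -7/9 + 205/9 = 22)
c = -99455871686/11152758045 (c = 2*(210642/(-140855) + 234635/(-79179)) = 2*(210642*(-1/140855) + 234635*(-1/79179)) = 2*(-210642/140855 - 234635/79179) = 2*(-49727935843/11152758045) = -99455871686/11152758045 ≈ -8.9176)
s((-341 - 333)*(36 + 174))/y(363) - 451374/c = 22/(-10) - 451374/(-99455871686/11152758045) = 22*(-⅒) - 451374*(-11152758045/99455871686) = -11/5 + 2517032504901915/49727935843 = 12584615517215302/248639679215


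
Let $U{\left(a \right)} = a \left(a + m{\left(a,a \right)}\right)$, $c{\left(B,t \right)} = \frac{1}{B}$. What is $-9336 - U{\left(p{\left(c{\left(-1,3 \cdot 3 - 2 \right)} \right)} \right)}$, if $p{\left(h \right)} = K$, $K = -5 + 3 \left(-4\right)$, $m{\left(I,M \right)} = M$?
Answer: $-9914$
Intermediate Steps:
$K = -17$ ($K = -5 - 12 = -17$)
$p{\left(h \right)} = -17$
$U{\left(a \right)} = 2 a^{2}$ ($U{\left(a \right)} = a \left(a + a\right) = a 2 a = 2 a^{2}$)
$-9336 - U{\left(p{\left(c{\left(-1,3 \cdot 3 - 2 \right)} \right)} \right)} = -9336 - 2 \left(-17\right)^{2} = -9336 - 2 \cdot 289 = -9336 - 578 = -9914$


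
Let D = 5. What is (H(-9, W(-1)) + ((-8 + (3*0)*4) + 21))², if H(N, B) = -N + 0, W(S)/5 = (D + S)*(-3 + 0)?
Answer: 484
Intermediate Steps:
W(S) = -75 - 15*S (W(S) = 5*((5 + S)*(-3 + 0)) = 5*((5 + S)*(-3)) = 5*(-15 - 3*S) = -75 - 15*S)
H(N, B) = -N
(H(-9, W(-1)) + ((-8 + (3*0)*4) + 21))² = (-1*(-9) + ((-8 + (3*0)*4) + 21))² = (9 + ((-8 + 0*4) + 21))² = (9 + ((-8 + 0) + 21))² = (9 + (-8 + 21))² = (9 + 13)² = 22² = 484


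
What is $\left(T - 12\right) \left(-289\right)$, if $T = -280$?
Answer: $84388$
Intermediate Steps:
$\left(T - 12\right) \left(-289\right) = \left(-280 - 12\right) \left(-289\right) = \left(-292\right) \left(-289\right) = 84388$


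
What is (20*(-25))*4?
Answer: -2000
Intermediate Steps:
(20*(-25))*4 = -500*4 = -2000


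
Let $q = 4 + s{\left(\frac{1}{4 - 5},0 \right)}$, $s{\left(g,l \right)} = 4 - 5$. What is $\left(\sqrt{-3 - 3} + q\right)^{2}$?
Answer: $\left(3 + i \sqrt{6}\right)^{2} \approx 3.0 + 14.697 i$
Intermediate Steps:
$s{\left(g,l \right)} = -1$
$q = 3$ ($q = 4 - 1 = 3$)
$\left(\sqrt{-3 - 3} + q\right)^{2} = \left(\sqrt{-3 - 3} + 3\right)^{2} = \left(\sqrt{-6} + 3\right)^{2} = \left(i \sqrt{6} + 3\right)^{2} = \left(3 + i \sqrt{6}\right)^{2}$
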